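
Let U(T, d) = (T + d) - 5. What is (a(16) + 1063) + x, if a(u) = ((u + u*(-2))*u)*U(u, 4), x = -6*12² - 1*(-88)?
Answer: -3553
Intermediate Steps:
U(T, d) = -5 + T + d
x = -776 (x = -6*144 + 88 = -864 + 88 = -776)
a(u) = -u²*(-1 + u) (a(u) = ((u + u*(-2))*u)*(-5 + u + 4) = ((u - 2*u)*u)*(-1 + u) = ((-u)*u)*(-1 + u) = (-u²)*(-1 + u) = -u²*(-1 + u))
(a(16) + 1063) + x = (16²*(1 - 1*16) + 1063) - 776 = (256*(1 - 16) + 1063) - 776 = (256*(-15) + 1063) - 776 = (-3840 + 1063) - 776 = -2777 - 776 = -3553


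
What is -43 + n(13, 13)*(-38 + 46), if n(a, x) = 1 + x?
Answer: 69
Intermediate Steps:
-43 + n(13, 13)*(-38 + 46) = -43 + (1 + 13)*(-38 + 46) = -43 + 14*8 = -43 + 112 = 69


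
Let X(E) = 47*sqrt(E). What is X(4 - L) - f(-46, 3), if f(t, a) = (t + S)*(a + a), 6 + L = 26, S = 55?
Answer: -54 + 188*I ≈ -54.0 + 188.0*I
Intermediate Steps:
L = 20 (L = -6 + 26 = 20)
f(t, a) = 2*a*(55 + t) (f(t, a) = (t + 55)*(a + a) = (55 + t)*(2*a) = 2*a*(55 + t))
X(4 - L) - f(-46, 3) = 47*sqrt(4 - 1*20) - 2*3*(55 - 46) = 47*sqrt(4 - 20) - 2*3*9 = 47*sqrt(-16) - 1*54 = 47*(4*I) - 54 = 188*I - 54 = -54 + 188*I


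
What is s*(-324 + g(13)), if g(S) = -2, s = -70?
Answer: 22820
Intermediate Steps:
s*(-324 + g(13)) = -70*(-324 - 2) = -70*(-326) = 22820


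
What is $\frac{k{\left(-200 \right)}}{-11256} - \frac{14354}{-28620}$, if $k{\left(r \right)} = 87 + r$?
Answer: $\frac{13733557}{26845560} \approx 0.51158$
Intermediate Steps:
$\frac{k{\left(-200 \right)}}{-11256} - \frac{14354}{-28620} = \frac{87 - 200}{-11256} - \frac{14354}{-28620} = \left(-113\right) \left(- \frac{1}{11256}\right) - - \frac{7177}{14310} = \frac{113}{11256} + \frac{7177}{14310} = \frac{13733557}{26845560}$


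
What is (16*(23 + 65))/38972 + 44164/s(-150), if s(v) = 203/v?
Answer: -64543406344/1977829 ≈ -32633.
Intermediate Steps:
(16*(23 + 65))/38972 + 44164/s(-150) = (16*(23 + 65))/38972 + 44164/((203/(-150))) = (16*88)*(1/38972) + 44164/((203*(-1/150))) = 1408*(1/38972) + 44164/(-203/150) = 352/9743 + 44164*(-150/203) = 352/9743 - 6624600/203 = -64543406344/1977829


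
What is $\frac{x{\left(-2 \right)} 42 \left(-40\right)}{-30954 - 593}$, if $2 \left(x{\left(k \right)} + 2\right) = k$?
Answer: $- \frac{5040}{31547} \approx -0.15976$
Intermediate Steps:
$x{\left(k \right)} = -2 + \frac{k}{2}$
$\frac{x{\left(-2 \right)} 42 \left(-40\right)}{-30954 - 593} = \frac{\left(-2 + \frac{1}{2} \left(-2\right)\right) 42 \left(-40\right)}{-30954 - 593} = \frac{\left(-2 - 1\right) 42 \left(-40\right)}{-30954 - 593} = \frac{\left(-3\right) 42 \left(-40\right)}{-31547} = \left(-126\right) \left(-40\right) \left(- \frac{1}{31547}\right) = 5040 \left(- \frac{1}{31547}\right) = - \frac{5040}{31547}$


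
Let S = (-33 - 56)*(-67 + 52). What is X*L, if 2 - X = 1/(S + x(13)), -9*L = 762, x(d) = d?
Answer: -342265/2022 ≈ -169.27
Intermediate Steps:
S = 1335 (S = -89*(-15) = 1335)
L = -254/3 (L = -⅑*762 = -254/3 ≈ -84.667)
X = 2695/1348 (X = 2 - 1/(1335 + 13) = 2 - 1/1348 = 2695/1348 ≈ 1.9993)
X*L = (2695/1348)*(-254/3) = -342265/2022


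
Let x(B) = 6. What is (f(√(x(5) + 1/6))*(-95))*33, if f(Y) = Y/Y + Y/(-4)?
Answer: -3135 + 1045*√222/8 ≈ -1188.7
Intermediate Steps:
f(Y) = 1 - Y/4 (f(Y) = 1 + Y*(-¼) = 1 - Y/4)
(f(√(x(5) + 1/6))*(-95))*33 = ((1 - √(6 + 1/6)/4)*(-95))*33 = ((1 - √(6 + ⅙)/4)*(-95))*33 = ((1 - √222/24)*(-95))*33 = (-95 + 95*√222/24)*33 = -3135 + 1045*√222/8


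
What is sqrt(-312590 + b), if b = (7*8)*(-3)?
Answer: I*sqrt(312758) ≈ 559.25*I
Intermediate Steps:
b = -168 (b = 56*(-3) = -168)
sqrt(-312590 + b) = sqrt(-312590 - 168) = sqrt(-312758) = I*sqrt(312758)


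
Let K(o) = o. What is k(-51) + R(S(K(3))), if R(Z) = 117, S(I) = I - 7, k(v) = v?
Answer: 66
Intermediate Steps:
S(I) = -7 + I
k(-51) + R(S(K(3))) = -51 + 117 = 66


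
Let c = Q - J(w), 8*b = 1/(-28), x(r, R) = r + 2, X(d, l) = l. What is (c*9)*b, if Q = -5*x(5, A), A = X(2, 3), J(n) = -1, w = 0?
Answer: 153/112 ≈ 1.3661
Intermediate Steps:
A = 3
x(r, R) = 2 + r
b = -1/224 (b = (⅛)/(-28) = (⅛)*(-1/28) = -1/224 ≈ -0.0044643)
Q = -35 (Q = -5*(2 + 5) = -5*7 = -35)
c = -34 (c = -35 - 1*(-1) = -35 + 1 = -34)
(c*9)*b = -34*9*(-1/224) = -306*(-1/224) = 153/112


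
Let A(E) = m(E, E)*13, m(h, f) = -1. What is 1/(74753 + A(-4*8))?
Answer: 1/74740 ≈ 1.3380e-5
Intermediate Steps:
A(E) = -13 (A(E) = -1*13 = -13)
1/(74753 + A(-4*8)) = 1/(74753 - 13) = 1/74740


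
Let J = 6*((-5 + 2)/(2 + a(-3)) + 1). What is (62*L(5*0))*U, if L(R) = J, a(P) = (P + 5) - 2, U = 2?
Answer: -372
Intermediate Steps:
a(P) = 3 + P (a(P) = (5 + P) - 2 = 3 + P)
J = -3 (J = 6*((-5 + 2)/(2 + (3 - 3)) + 1) = 6*(-3/(2 + 0) + 1) = 6*(-3/2 + 1) = 6*(-½) = -3)
L(R) = -3
(62*L(5*0))*U = (62*(-3))*2 = -186*2 = -372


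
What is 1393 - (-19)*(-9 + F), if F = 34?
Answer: 1868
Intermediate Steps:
1393 - (-19)*(-9 + F) = 1393 - (-19)*(-9 + 34) = 1393 - (-19)*25 = 1393 - 1*(-475) = 1393 + 475 = 1868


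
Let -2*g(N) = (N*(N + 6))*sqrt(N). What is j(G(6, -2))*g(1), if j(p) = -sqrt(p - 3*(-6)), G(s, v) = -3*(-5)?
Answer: 7*sqrt(33)/2 ≈ 20.106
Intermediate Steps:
G(s, v) = 15
g(N) = -N**(3/2)*(6 + N)/2 (g(N) = -N*(N + 6)*sqrt(N)/2 = -N*(6 + N)*sqrt(N)/2 = -N**(3/2)*(6 + N)/2)
j(p) = -sqrt(18 + p) (j(p) = -sqrt(p + 18) = -sqrt(18 + p))
j(G(6, -2))*g(1) = (-sqrt(18 + 15))*(1**(3/2)*(-6 - 1*1)/2) = (-sqrt(33))*((1/2)*1*(-6 - 1)) = (-sqrt(33))*((1/2)*1*(-7)) = -sqrt(33)*(-7/2) = 7*sqrt(33)/2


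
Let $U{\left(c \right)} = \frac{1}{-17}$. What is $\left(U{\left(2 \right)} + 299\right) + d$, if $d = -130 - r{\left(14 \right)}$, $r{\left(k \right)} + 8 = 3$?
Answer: $\frac{2957}{17} \approx 173.94$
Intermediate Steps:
$r{\left(k \right)} = -5$ ($r{\left(k \right)} = -8 + 3 = -5$)
$U{\left(c \right)} = - \frac{1}{17}$
$d = -125$ ($d = -130 - -5 = -130 + 5 = -125$)
$\left(U{\left(2 \right)} + 299\right) + d = \left(- \frac{1}{17} + 299\right) - 125 = \frac{5082}{17} - 125 = \frac{2957}{17}$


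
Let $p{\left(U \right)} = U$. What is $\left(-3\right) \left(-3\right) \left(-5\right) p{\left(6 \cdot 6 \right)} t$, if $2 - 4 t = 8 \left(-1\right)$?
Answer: $-4050$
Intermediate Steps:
$t = \frac{5}{2}$ ($t = \frac{1}{2} - \frac{8 \left(-1\right)}{4} = \frac{1}{2} - -2 = \frac{1}{2} + 2 = \frac{5}{2} \approx 2.5$)
$\left(-3\right) \left(-3\right) \left(-5\right) p{\left(6 \cdot 6 \right)} t = \left(-3\right) \left(-3\right) \left(-5\right) 6 \cdot 6 \cdot \frac{5}{2} = 9 \left(-5\right) 36 \cdot \frac{5}{2} = \left(-45\right) 36 \cdot \frac{5}{2} = \left(-1620\right) \frac{5}{2} = -4050$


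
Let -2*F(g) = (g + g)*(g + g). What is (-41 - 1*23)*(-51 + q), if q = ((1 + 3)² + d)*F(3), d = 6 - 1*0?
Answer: 28608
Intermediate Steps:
d = 6 (d = 6 + 0 = 6)
F(g) = -2*g² (F(g) = -(g + g)*(g + g)/2 = -2*g*2*g/2 = -2*g²)
q = -396 (q = ((1 + 3)² + 6)*(-2*3²) = (4² + 6)*(-2*9) = (16 + 6)*(-18) = 22*(-18) = -396)
(-41 - 1*23)*(-51 + q) = (-41 - 1*23)*(-51 - 396) = (-41 - 23)*(-447) = -64*(-447) = 28608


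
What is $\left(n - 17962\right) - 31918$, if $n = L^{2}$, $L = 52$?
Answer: $-47176$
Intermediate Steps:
$n = 2704$ ($n = 52^{2} = 2704$)
$\left(n - 17962\right) - 31918 = \left(2704 - 17962\right) - 31918 = -15258 - 31918 = -47176$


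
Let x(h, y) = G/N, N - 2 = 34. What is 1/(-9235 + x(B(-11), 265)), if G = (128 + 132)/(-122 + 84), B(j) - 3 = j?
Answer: -342/3158435 ≈ -0.00010828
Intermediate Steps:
N = 36 (N = 2 + 34 = 36)
B(j) = 3 + j
G = -130/19 (G = 260/(-38) = 260*(-1/38) = -130/19 ≈ -6.8421)
x(h, y) = -65/342 (x(h, y) = -130/19/36 = -130/19*1/36 = -65/342)
1/(-9235 + x(B(-11), 265)) = 1/(-9235 - 65/342) = 1/(-3158435/342) = -342/3158435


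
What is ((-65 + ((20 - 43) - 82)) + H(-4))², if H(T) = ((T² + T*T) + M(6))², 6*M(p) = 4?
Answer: 65189476/81 ≈ 8.0481e+5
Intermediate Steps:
M(p) = ⅔ (M(p) = (⅙)*4 = ⅔)
H(T) = (⅔ + 2*T²)² (H(T) = ((T² + T*T) + ⅔)² = ((T² + T²) + ⅔)² = (2*T² + ⅔)² = (⅔ + 2*T²)²)
((-65 + ((20 - 43) - 82)) + H(-4))² = ((-65 + ((20 - 43) - 82)) + 4*(1 + 3*(-4)²)²/9)² = ((-65 + (-23 - 82)) + 4*(1 + 3*16)²/9)² = ((-65 - 105) + 4*(1 + 48)²/9)² = (-170 + (4/9)*49²)² = (-170 + (4/9)*2401)² = (-170 + 9604/9)² = (8074/9)² = 65189476/81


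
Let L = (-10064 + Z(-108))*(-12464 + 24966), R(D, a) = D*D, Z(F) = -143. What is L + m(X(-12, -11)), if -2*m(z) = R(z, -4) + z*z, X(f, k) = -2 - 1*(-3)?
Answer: -127607915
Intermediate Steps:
X(f, k) = 1 (X(f, k) = -2 + 3 = 1)
R(D, a) = D**2
m(z) = -z**2 (m(z) = -(z**2 + z*z)/2 = -(z**2 + z**2)/2 = -z**2)
L = -127607914 (L = (-10064 - 143)*(-12464 + 24966) = -10207*12502 = -127607914)
L + m(X(-12, -11)) = -127607914 - 1*1**2 = -127607914 - 1*1 = -127607914 - 1 = -127607915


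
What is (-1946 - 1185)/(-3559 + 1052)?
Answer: 3131/2507 ≈ 1.2489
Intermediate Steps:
(-1946 - 1185)/(-3559 + 1052) = -3131/(-2507) = -3131*(-1/2507) = 3131/2507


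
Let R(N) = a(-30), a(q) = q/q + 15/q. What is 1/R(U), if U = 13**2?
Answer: 2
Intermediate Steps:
U = 169
a(q) = 1 + 15/q
R(N) = 1/2 (R(N) = (15 - 30)/(-30) = -1/30*(-15) = 1/2)
1/R(U) = 1/(1/2) = 2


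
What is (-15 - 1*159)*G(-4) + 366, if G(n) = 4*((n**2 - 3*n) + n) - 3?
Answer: -15816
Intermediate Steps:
G(n) = -3 - 8*n + 4*n**2 (G(n) = 4*(n**2 - 2*n) - 3 = (-8*n + 4*n**2) - 3 = -3 - 8*n + 4*n**2)
(-15 - 1*159)*G(-4) + 366 = (-15 - 1*159)*(-3 - 8*(-4) + 4*(-4)**2) + 366 = (-15 - 159)*(-3 + 32 + 4*16) + 366 = -174*(-3 + 32 + 64) + 366 = -174*93 + 366 = -16182 + 366 = -15816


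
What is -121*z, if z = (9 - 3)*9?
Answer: -6534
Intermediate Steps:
z = 54 (z = 6*9 = 54)
-121*z = -121*54 = -6534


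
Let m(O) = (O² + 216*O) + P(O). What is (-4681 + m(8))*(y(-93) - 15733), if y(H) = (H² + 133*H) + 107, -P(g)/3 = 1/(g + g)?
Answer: 447153771/8 ≈ 5.5894e+7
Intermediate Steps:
P(g) = -3/(2*g) (P(g) = -3/(g + g) = -3*1/(2*g) = -3/(2*g))
y(H) = 107 + H² + 133*H
m(O) = O² + 216*O - 3/(2*O) (m(O) = (O² + 216*O) - 3/(2*O) = O² + 216*O - 3/(2*O))
(-4681 + m(8))*(y(-93) - 15733) = (-4681 + (8² + 216*8 - 3/2/8))*((107 + (-93)² + 133*(-93)) - 15733) = (-4681 + (64 + 1728 - 3/2*⅛))*((107 + 8649 - 12369) - 15733) = (-4681 + (64 + 1728 - 3/16))*(-3613 - 15733) = (-4681 + 28669/16)*(-19346) = -46227/16*(-19346) = 447153771/8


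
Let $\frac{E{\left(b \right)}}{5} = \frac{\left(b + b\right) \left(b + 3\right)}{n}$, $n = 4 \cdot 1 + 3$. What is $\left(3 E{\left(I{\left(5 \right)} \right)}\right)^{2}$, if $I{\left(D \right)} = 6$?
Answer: $\frac{2624400}{49} \approx 53559.0$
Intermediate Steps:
$n = 7$ ($n = 4 + 3 = 7$)
$E{\left(b \right)} = \frac{10 b \left(3 + b\right)}{7}$ ($E{\left(b \right)} = 5 \frac{\left(b + b\right) \left(b + 3\right)}{7} = 5 \cdot 2 b \left(3 + b\right) \frac{1}{7} = 5 \frac{2 b \left(3 + b\right)}{7} = \frac{10 b \left(3 + b\right)}{7}$)
$\left(3 E{\left(I{\left(5 \right)} \right)}\right)^{2} = \left(3 \cdot \frac{10}{7} \cdot 6 \left(3 + 6\right)\right)^{2} = \left(3 \cdot \frac{10}{7} \cdot 6 \cdot 9\right)^{2} = \left(3 \cdot \frac{540}{7}\right)^{2} = \left(\frac{1620}{7}\right)^{2} = \frac{2624400}{49}$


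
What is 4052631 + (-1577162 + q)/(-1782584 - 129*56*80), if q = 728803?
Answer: 9566252534383/2360504 ≈ 4.0526e+6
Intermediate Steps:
4052631 + (-1577162 + q)/(-1782584 - 129*56*80) = 4052631 + (-1577162 + 728803)/(-1782584 - 129*56*80) = 4052631 - 848359/(-1782584 - 7224*80) = 4052631 - 848359/(-1782584 - 577920) = 4052631 - 848359/(-2360504) = 4052631 - 848359*(-1/2360504) = 4052631 + 848359/2360504 = 9566252534383/2360504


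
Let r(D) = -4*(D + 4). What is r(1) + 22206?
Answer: 22186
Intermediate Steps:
r(D) = -16 - 4*D (r(D) = -4*(4 + D) = -16 - 4*D)
r(1) + 22206 = (-16 - 4*1) + 22206 = (-16 - 4) + 22206 = -20 + 22206 = 22186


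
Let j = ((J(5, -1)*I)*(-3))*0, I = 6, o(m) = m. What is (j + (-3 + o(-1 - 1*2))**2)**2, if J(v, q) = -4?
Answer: 1296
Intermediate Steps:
j = 0 (j = (-4*6*(-3))*0 = -24*(-3)*0 = 72*0 = 0)
(j + (-3 + o(-1 - 1*2))**2)**2 = (0 + (-3 + (-1 - 1*2))**2)**2 = (0 + (-3 + (-1 - 2))**2)**2 = (0 + (-3 - 3)**2)**2 = (0 + (-6)**2)**2 = (0 + 36)**2 = 36**2 = 1296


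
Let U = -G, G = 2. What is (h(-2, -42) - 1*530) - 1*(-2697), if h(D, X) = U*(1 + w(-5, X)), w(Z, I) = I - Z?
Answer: 2239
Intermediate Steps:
U = -2 (U = -1*2 = -2)
h(D, X) = -12 - 2*X (h(D, X) = -2*(1 + (X - 1*(-5))) = -2*(1 + (X + 5)) = -2*(1 + (5 + X)) = -2*(6 + X) = -12 - 2*X)
(h(-2, -42) - 1*530) - 1*(-2697) = ((-12 - 2*(-42)) - 1*530) - 1*(-2697) = ((-12 + 84) - 530) + 2697 = (72 - 530) + 2697 = -458 + 2697 = 2239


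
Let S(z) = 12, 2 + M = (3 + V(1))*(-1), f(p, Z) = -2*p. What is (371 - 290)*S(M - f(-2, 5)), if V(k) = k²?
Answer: 972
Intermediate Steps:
M = -6 (M = -2 + (3 + 1²)*(-1) = -2 + (3 + 1)*(-1) = -2 + 4*(-1) = -2 - 4 = -6)
(371 - 290)*S(M - f(-2, 5)) = (371 - 290)*12 = 81*12 = 972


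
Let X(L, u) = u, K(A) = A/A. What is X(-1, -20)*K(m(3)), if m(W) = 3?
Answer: -20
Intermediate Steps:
K(A) = 1
X(-1, -20)*K(m(3)) = -20*1 = -20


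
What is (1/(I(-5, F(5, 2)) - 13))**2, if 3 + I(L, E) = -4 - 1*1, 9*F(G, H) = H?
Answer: 1/441 ≈ 0.0022676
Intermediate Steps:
F(G, H) = H/9
I(L, E) = -8 (I(L, E) = -3 + (-4 - 1*1) = -3 + (-4 - 1) = -3 - 5 = -8)
(1/(I(-5, F(5, 2)) - 13))**2 = (1/(-8 - 13))**2 = (1/(-21))**2 = (-1/21)**2 = 1/441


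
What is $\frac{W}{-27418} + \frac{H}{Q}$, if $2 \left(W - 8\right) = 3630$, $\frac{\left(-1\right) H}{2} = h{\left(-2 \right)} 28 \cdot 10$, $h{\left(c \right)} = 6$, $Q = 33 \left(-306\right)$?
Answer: $\frac{12285971}{46144494} \approx 0.26625$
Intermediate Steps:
$Q = -10098$
$H = -3360$ ($H = - 2 \cdot 6 \cdot 28 \cdot 10 = - 2 \cdot 168 \cdot 10 = \left(-2\right) 1680 = -3360$)
$W = 1823$ ($W = 8 + \frac{1}{2} \cdot 3630 = 8 + 1815 = 1823$)
$\frac{W}{-27418} + \frac{H}{Q} = \frac{1823}{-27418} - \frac{3360}{-10098} = 1823 \left(- \frac{1}{27418}\right) - - \frac{560}{1683} = - \frac{1823}{27418} + \frac{560}{1683} = \frac{12285971}{46144494}$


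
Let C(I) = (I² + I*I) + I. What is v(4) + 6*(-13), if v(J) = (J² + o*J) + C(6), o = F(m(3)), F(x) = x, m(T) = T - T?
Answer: 16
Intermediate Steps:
m(T) = 0
o = 0
C(I) = I + 2*I² (C(I) = (I² + I²) + I = 2*I² + I = I + 2*I²)
v(J) = 78 + J² (v(J) = (J² + 0*J) + 6*(1 + 2*6) = (J² + 0) + 6*(1 + 12) = J² + 6*13 = J² + 78 = 78 + J²)
v(4) + 6*(-13) = (78 + 4²) + 6*(-13) = (78 + 16) - 78 = 94 - 78 = 16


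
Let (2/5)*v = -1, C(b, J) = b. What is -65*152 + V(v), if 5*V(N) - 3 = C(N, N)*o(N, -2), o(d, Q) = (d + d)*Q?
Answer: -49422/5 ≈ -9884.4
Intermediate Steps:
o(d, Q) = 2*Q*d (o(d, Q) = (2*d)*Q = 2*Q*d)
v = -5/2 (v = (5/2)*(-1) = -5/2 ≈ -2.5000)
V(N) = ⅗ - 4*N²/5 (V(N) = ⅗ + (N*(2*(-2)*N))/5 = ⅗ + (N*(-4*N))/5 = ⅗ + (-4*N²)/5 = ⅗ - 4*N²/5)
-65*152 + V(v) = -65*152 + (⅗ - 4*(-5/2)²/5) = -9880 + (⅗ - ⅘*25/4) = -9880 + (⅗ - 5) = -9880 - 22/5 = -49422/5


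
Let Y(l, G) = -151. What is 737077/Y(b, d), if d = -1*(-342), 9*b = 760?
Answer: -737077/151 ≈ -4881.3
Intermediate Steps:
b = 760/9 (b = (⅑)*760 = 760/9 ≈ 84.444)
d = 342
737077/Y(b, d) = 737077/(-151) = 737077*(-1/151) = -737077/151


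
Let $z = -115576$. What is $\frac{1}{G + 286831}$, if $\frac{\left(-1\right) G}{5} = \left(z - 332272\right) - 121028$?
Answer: $\frac{1}{3131211} \approx 3.1937 \cdot 10^{-7}$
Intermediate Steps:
$G = 2844380$ ($G = - 5 \left(\left(-115576 - 332272\right) - 121028\right) = - 5 \left(-447848 - 121028\right) = \left(-5\right) \left(-568876\right) = 2844380$)
$\frac{1}{G + 286831} = \frac{1}{2844380 + 286831} = \frac{1}{3131211}$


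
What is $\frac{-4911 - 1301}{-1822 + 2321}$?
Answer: $- \frac{6212}{499} \approx -12.449$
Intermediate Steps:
$\frac{-4911 - 1301}{-1822 + 2321} = - \frac{6212}{499}$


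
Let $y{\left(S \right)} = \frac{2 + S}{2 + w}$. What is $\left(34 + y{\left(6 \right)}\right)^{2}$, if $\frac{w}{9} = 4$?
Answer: $\frac{422500}{361} \approx 1170.4$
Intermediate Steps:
$w = 36$ ($w = 9 \cdot 4 = 36$)
$y{\left(S \right)} = \frac{1}{19} + \frac{S}{38}$ ($y{\left(S \right)} = \frac{2 + S}{2 + 36} = \frac{2 + S}{38} = \left(2 + S\right) \frac{1}{38} = \frac{1}{19} + \frac{S}{38}$)
$\left(34 + y{\left(6 \right)}\right)^{2} = \left(34 + \left(\frac{1}{19} + \frac{1}{38} \cdot 6\right)\right)^{2} = \left(34 + \left(\frac{1}{19} + \frac{3}{19}\right)\right)^{2} = \left(34 + \frac{4}{19}\right)^{2} = \left(\frac{650}{19}\right)^{2} = \frac{422500}{361}$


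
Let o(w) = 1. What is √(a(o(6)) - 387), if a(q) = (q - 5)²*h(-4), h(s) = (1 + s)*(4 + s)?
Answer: 3*I*√43 ≈ 19.672*I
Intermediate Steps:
a(q) = 0 (a(q) = (q - 5)²*(4 + (-4)² + 5*(-4)) = (-5 + q)²*(4 + 16 - 20) = (-5 + q)²*0 = 0)
√(a(o(6)) - 387) = √(0 - 387) = √(-387) = 3*I*√43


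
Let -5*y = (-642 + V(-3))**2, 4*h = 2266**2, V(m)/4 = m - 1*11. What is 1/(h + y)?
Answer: 5/5931241 ≈ 8.4299e-7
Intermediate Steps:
V(m) = -44 + 4*m (V(m) = 4*(m - 1*11) = 4*(m - 11) = 4*(-11 + m) = -44 + 4*m)
h = 1283689 (h = (1/4)*2266**2 = (1/4)*5134756 = 1283689)
y = -487204/5 (y = -(-642 + (-44 + 4*(-3)))**2/5 = -(-642 + (-44 - 12))**2/5 = -(-642 - 56)**2/5 = -1/5*(-698)**2 = -1/5*487204 = -487204/5 ≈ -97441.)
1/(h + y) = 1/(1283689 - 487204/5) = 1/(5931241/5) = 5/5931241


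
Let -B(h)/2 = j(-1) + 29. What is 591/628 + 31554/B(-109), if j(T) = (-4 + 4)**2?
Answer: -9890817/18212 ≈ -543.09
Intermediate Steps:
j(T) = 0 (j(T) = 0**2 = 0)
B(h) = -58 (B(h) = -2*(0 + 29) = -2*29 = -58)
591/628 + 31554/B(-109) = 591/628 + 31554/(-58) = 591*(1/628) + 31554*(-1/58) = 591/628 - 15777/29 = -9890817/18212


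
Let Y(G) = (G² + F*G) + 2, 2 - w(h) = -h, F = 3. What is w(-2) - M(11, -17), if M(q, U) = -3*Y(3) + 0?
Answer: 60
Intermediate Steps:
w(h) = 2 + h (w(h) = 2 - (-1)*h = 2 + h)
Y(G) = 2 + G² + 3*G (Y(G) = (G² + 3*G) + 2 = 2 + G² + 3*G)
M(q, U) = -60 (M(q, U) = -3*(2 + 3² + 3*3) + 0 = -3*(2 + 9 + 9) + 0 = -3*20 + 0 = -60 + 0 = -60)
w(-2) - M(11, -17) = (2 - 2) - 1*(-60) = 0 + 60 = 60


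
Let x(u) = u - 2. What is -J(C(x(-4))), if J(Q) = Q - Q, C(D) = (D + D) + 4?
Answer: 0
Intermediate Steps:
x(u) = -2 + u
C(D) = 4 + 2*D (C(D) = 2*D + 4 = 4 + 2*D)
J(Q) = 0
-J(C(x(-4))) = -1*0 = 0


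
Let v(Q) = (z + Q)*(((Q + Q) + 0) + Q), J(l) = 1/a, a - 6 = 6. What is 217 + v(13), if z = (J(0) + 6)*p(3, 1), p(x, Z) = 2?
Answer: 2397/2 ≈ 1198.5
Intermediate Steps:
a = 12 (a = 6 + 6 = 12)
J(l) = 1/12
z = 73/6 (z = (1/12 + 6)*2 = (73/12)*2 = 73/6 ≈ 12.167)
v(Q) = 3*Q*(73/6 + Q) (v(Q) = (73/6 + Q)*(((Q + Q) + 0) + Q) = (73/6 + Q)*((2*Q + 0) + Q) = (73/6 + Q)*(2*Q + Q) = (73/6 + Q)*(3*Q) = 3*Q*(73/6 + Q))
217 + v(13) = 217 + (½)*13*(73 + 6*13) = 217 + (½)*13*(73 + 78) = 217 + (½)*13*151 = 217 + 1963/2 = 2397/2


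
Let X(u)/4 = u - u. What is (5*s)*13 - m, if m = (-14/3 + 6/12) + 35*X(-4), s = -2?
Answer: -755/6 ≈ -125.83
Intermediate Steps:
X(u) = 0 (X(u) = 4*(u - u) = 4*0 = 0)
m = -25/6 (m = (-14/3 + 6/12) + 35*0 = (-14*⅓ + 6*(1/12)) + 0 = (-14/3 + ½) + 0 = -25/6 + 0 = -25/6 ≈ -4.1667)
(5*s)*13 - m = (5*(-2))*13 - 1*(-25/6) = -10*13 + 25/6 = -130 + 25/6 = -755/6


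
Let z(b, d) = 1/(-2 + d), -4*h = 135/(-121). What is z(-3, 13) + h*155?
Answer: 20969/484 ≈ 43.324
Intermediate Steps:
h = 135/484 (h = -135/(4*(-121)) = -135*(-1)/(4*121) = -¼*(-135/121) = 135/484 ≈ 0.27893)
z(-3, 13) + h*155 = 1/(-2 + 13) + (135/484)*155 = 1/11 + 20925/484 = 20969/484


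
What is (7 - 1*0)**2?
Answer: 49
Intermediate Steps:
(7 - 1*0)**2 = (7 + 0)**2 = 7**2 = 49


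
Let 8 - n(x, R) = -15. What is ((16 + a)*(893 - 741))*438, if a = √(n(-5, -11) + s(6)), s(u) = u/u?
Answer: 1065216 + 133152*√6 ≈ 1.3914e+6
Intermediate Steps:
n(x, R) = 23 (n(x, R) = 8 - 1*(-15) = 8 + 15 = 23)
s(u) = 1
a = 2*√6 (a = √(23 + 1) = √24 = 2*√6 ≈ 4.8990)
((16 + a)*(893 - 741))*438 = ((16 + 2*√6)*(893 - 741))*438 = ((16 + 2*√6)*152)*438 = (2432 + 304*√6)*438 = 1065216 + 133152*√6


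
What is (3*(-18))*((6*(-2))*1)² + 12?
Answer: -7764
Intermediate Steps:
(3*(-18))*((6*(-2))*1)² + 12 = -54*(-12*1)² + 12 = -54*(-12)² + 12 = -54*144 + 12 = -7776 + 12 = -7764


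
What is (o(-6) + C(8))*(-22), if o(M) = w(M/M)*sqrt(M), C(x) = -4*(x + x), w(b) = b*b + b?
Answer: 1408 - 44*I*sqrt(6) ≈ 1408.0 - 107.78*I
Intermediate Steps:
w(b) = b + b**2 (w(b) = b**2 + b = b + b**2)
C(x) = -8*x
o(M) = 2*sqrt(M) (o(M) = ((M/M)*(1 + M/M))*sqrt(M) = (1*(1 + 1))*sqrt(M) = (1*2)*sqrt(M) = 2*sqrt(M))
(o(-6) + C(8))*(-22) = (2*sqrt(-6) - 8*8)*(-22) = (2*(I*sqrt(6)) - 64)*(-22) = (2*I*sqrt(6) - 64)*(-22) = (-64 + 2*I*sqrt(6))*(-22) = 1408 - 44*I*sqrt(6)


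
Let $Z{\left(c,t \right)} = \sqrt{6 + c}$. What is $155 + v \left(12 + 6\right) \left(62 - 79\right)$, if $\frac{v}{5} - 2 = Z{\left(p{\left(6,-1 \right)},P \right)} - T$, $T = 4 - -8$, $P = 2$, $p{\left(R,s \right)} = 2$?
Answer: $15455 - 3060 \sqrt{2} \approx 11128.0$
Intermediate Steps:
$T = 12$ ($T = 4 + 8 = 12$)
$v = -50 + 10 \sqrt{2}$ ($v = 10 + 5 \left(\sqrt{6 + 2} - 12\right) = 10 + 5 \left(\sqrt{8} - 12\right) = 10 + 5 \left(2 \sqrt{2} - 12\right) = 10 + 5 \left(-12 + 2 \sqrt{2}\right) = 10 - \left(60 - 10 \sqrt{2}\right) = -50 + 10 \sqrt{2} \approx -35.858$)
$155 + v \left(12 + 6\right) \left(62 - 79\right) = 155 + \left(-50 + 10 \sqrt{2}\right) \left(12 + 6\right) \left(62 - 79\right) = 155 + \left(-50 + 10 \sqrt{2}\right) 18 \left(-17\right) = 155 + \left(-50 + 10 \sqrt{2}\right) \left(-306\right) = 155 + \left(15300 - 3060 \sqrt{2}\right) = 15455 - 3060 \sqrt{2}$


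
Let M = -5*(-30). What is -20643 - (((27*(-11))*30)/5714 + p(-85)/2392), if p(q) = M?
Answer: -70531439091/3416972 ≈ -20642.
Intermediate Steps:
M = 150
p(q) = 150
-20643 - (((27*(-11))*30)/5714 + p(-85)/2392) = -20643 - (((27*(-11))*30)/5714 + 150/2392) = -20643 - (-297*30*(1/5714) + 150*(1/2392)) = -20643 - (-8910*1/5714 + 75/1196) = -20643 - (-4455/2857 + 75/1196) = -20643 - 1*(-5113905/3416972) = -20643 + 5113905/3416972 = -70531439091/3416972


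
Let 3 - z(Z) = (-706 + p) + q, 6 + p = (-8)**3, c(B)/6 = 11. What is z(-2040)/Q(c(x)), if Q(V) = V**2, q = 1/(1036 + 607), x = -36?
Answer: 503990/1789227 ≈ 0.28168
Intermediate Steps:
c(B) = 66 (c(B) = 6*11 = 66)
q = 1/1643 ≈ 0.00060864
p = -518 (p = -6 + (-8)**3 = -6 - 512 = -518)
z(Z) = 2015960/1643 (z(Z) = 3 - ((-706 - 518) + 1/1643) = 3 - (-1224 + 1/1643) = 3 - 1*(-2011031/1643) = 3 + 2011031/1643 = 2015960/1643)
z(-2040)/Q(c(x)) = 2015960/(1643*(66**2)) = (2015960/1643)/4356 = (2015960/1643)*(1/4356) = 503990/1789227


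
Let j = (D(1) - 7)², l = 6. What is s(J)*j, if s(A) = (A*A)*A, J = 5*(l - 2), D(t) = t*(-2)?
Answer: 648000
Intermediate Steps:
D(t) = -2*t
J = 20 (J = 5*(6 - 2) = 5*4 = 20)
s(A) = A³ (s(A) = A²*A = A³)
j = 81 (j = (-2*1 - 7)² = (-2 - 7)² = (-9)² = 81)
s(J)*j = 20³*81 = 8000*81 = 648000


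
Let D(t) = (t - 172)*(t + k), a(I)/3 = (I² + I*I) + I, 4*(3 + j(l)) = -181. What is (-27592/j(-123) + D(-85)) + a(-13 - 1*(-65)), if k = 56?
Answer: 4710137/193 ≈ 24405.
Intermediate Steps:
j(l) = -193/4 (j(l) = -3 + (¼)*(-181) = -3 - 181/4 = -193/4)
a(I) = 3*I + 6*I² (a(I) = 3*((I² + I*I) + I) = 3*((I² + I²) + I) = 3*(2*I² + I) = 3*(I + 2*I²) = 3*I + 6*I²)
D(t) = (-172 + t)*(56 + t) (D(t) = (t - 172)*(t + 56) = (-172 + t)*(56 + t))
(-27592/j(-123) + D(-85)) + a(-13 - 1*(-65)) = (-27592/(-193/4) + (-9632 + (-85)² - 116*(-85))) + 3*(-13 - 1*(-65))*(1 + 2*(-13 - 1*(-65))) = (-27592*(-4/193) + (-9632 + 7225 + 9860)) + 3*(-13 + 65)*(1 + 2*(-13 + 65)) = (110368/193 + 7453) + 3*52*(1 + 2*52) = 1548797/193 + 3*52*(1 + 104) = 1548797/193 + 3*52*105 = 1548797/193 + 16380 = 4710137/193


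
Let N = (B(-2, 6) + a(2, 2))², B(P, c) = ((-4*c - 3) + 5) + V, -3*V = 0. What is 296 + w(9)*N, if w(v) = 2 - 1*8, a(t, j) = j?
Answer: -2104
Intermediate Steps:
V = 0 (V = -⅓*0 = 0)
B(P, c) = 2 - 4*c (B(P, c) = ((-4*c - 3) + 5) + 0 = ((-3 - 4*c) + 5) + 0 = (2 - 4*c) + 0 = 2 - 4*c)
w(v) = -6 (w(v) = 2 - 8 = -6)
N = 400 (N = ((2 - 4*6) + 2)² = ((2 - 24) + 2)² = (-22 + 2)² = (-20)² = 400)
296 + w(9)*N = 296 - 6*400 = 296 - 2400 = -2104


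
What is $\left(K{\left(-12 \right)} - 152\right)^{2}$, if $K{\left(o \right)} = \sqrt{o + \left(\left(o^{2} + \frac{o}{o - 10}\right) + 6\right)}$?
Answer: $\frac{255668}{11} - \frac{608 \sqrt{4191}}{11} \approx 19664.0$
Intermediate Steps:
$K{\left(o \right)} = \sqrt{6 + o + o^{2} + \frac{o}{-10 + o}}$ ($K{\left(o \right)} = \sqrt{o + \left(\left(o^{2} + \frac{o}{-10 + o}\right) + 6\right)} = \sqrt{o + \left(6 + o^{2} + \frac{o}{-10 + o}\right)} = \sqrt{6 + o + o^{2} + \frac{o}{-10 + o}}$)
$\left(K{\left(-12 \right)} - 152\right)^{2} = \left(\sqrt{\frac{-12 + \left(-10 - 12\right) \left(6 - 12 + \left(-12\right)^{2}\right)}{-10 - 12}} - 152\right)^{2} = \left(\sqrt{\frac{-12 - 22 \left(6 - 12 + 144\right)}{-22}} - 152\right)^{2} = \left(\sqrt{- \frac{-12 - 3036}{22}} - 152\right)^{2} = \left(\sqrt{\left(- \frac{1}{22}\right) \left(-3048\right)} - 152\right)^{2} = \left(\sqrt{\frac{1524}{11}} - 152\right)^{2} = \left(\frac{2 \sqrt{4191}}{11} - 152\right)^{2} = \left(-152 + \frac{2 \sqrt{4191}}{11}\right)^{2}$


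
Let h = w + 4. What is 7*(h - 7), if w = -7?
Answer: -70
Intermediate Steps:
h = -3 (h = -7 + 4 = -3)
7*(h - 7) = 7*(-3 - 7) = 7*(-10) = -70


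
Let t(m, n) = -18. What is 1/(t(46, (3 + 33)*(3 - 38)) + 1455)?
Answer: 1/1437 ≈ 0.00069589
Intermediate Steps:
1/(t(46, (3 + 33)*(3 - 38)) + 1455) = 1/(-18 + 1455) = 1/1437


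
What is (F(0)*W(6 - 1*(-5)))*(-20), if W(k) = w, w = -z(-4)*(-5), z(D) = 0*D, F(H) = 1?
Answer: 0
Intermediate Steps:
z(D) = 0
w = 0 (w = -1*0*(-5) = 0*(-5) = 0)
W(k) = 0
(F(0)*W(6 - 1*(-5)))*(-20) = (1*0)*(-20) = 0*(-20) = 0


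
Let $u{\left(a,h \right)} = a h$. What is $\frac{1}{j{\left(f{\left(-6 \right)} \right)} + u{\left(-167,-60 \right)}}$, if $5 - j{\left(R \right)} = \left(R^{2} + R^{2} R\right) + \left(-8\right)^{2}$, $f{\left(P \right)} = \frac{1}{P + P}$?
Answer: $\frac{1728}{17212597} \approx 0.00010039$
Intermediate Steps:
$f{\left(P \right)} = \frac{1}{2 P}$
$j{\left(R \right)} = -59 - R^{2} - R^{3}$ ($j{\left(R \right)} = 5 - \left(\left(R^{2} + R^{2} R\right) + \left(-8\right)^{2}\right) = 5 - \left(\left(R^{2} + R^{3}\right) + 64\right) = 5 - \left(64 + R^{2} + R^{3}\right) = -59 - R^{2} - R^{3}$)
$\frac{1}{j{\left(f{\left(-6 \right)} \right)} + u{\left(-167,-60 \right)}} = \frac{1}{\left(-59 - \left(\frac{1}{2 \left(-6\right)}\right)^{2} - \left(\frac{1}{2 \left(-6\right)}\right)^{3}\right) - -10020} = \frac{1}{\left(-59 - \left(\frac{1}{2} \left(- \frac{1}{6}\right)\right)^{2} - \left(\frac{1}{2} \left(- \frac{1}{6}\right)\right)^{3}\right) + 10020} = \frac{1}{\left(-59 - \left(- \frac{1}{12}\right)^{2} - \left(- \frac{1}{12}\right)^{3}\right) + 10020} = \frac{1}{\left(-59 - \frac{1}{144} - - \frac{1}{1728}\right) + 10020} = \frac{1}{\left(-59 - \frac{1}{144} + \frac{1}{1728}\right) + 10020} = \frac{1}{- \frac{101963}{1728} + 10020} = \frac{1}{\frac{17212597}{1728}} = \frac{1728}{17212597}$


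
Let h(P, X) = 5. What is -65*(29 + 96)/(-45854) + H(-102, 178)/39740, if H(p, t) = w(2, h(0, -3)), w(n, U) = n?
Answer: 40372401/227779745 ≈ 0.17724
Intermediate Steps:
H(p, t) = 2
-65*(29 + 96)/(-45854) + H(-102, 178)/39740 = -65*(29 + 96)/(-45854) + 2/39740 = -65*125*(-1/45854) + 2*(1/39740) = -8125*(-1/45854) + 1/19870 = 8125/45854 + 1/19870 = 40372401/227779745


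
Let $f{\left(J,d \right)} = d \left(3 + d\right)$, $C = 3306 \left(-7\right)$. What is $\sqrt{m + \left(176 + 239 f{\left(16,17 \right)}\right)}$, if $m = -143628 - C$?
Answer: $5 i \sqrt{1562} \approx 197.61 i$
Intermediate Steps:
$C = -23142$
$m = -120486$ ($m = -143628 - -23142 = -143628 + 23142 = -120486$)
$\sqrt{m + \left(176 + 239 f{\left(16,17 \right)}\right)} = \sqrt{-120486 + \left(176 + 239 \cdot 17 \left(3 + 17\right)\right)} = \sqrt{-120486 + \left(176 + 239 \cdot 17 \cdot 20\right)} = \sqrt{-120486 + \left(176 + 239 \cdot 340\right)} = \sqrt{-120486 + \left(176 + 81260\right)} = \sqrt{-120486 + 81436} = \sqrt{-39050} = 5 i \sqrt{1562}$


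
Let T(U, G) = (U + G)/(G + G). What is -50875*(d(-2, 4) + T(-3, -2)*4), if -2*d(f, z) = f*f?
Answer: -152625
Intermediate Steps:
d(f, z) = -f²/2 (d(f, z) = -f*f/2 = -f²/2)
T(U, G) = (G + U)/(2*G) (T(U, G) = (G + U)/((2*G)) = (G + U)*(1/(2*G)) = (G + U)/(2*G))
-50875*(d(-2, 4) + T(-3, -2)*4) = -50875*(-½*(-2)² + ((½)*(-2 - 3)/(-2))*4) = -50875*(-½*4 + ((½)*(-½)*(-5))*4) = -50875*(-2 + (5/4)*4) = -50875*(-2 + 5) = -50875*3 = -152625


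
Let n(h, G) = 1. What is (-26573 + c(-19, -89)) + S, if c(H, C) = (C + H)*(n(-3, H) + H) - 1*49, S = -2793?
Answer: -27471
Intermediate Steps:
c(H, C) = -49 + (1 + H)*(C + H) (c(H, C) = (C + H)*(1 + H) - 1*49 = (1 + H)*(C + H) - 49 = -49 + (1 + H)*(C + H))
(-26573 + c(-19, -89)) + S = (-26573 + (-49 - 89 - 19 + (-19)² - 89*(-19))) - 2793 = (-26573 + (-49 - 89 - 19 + 361 + 1691)) - 2793 = (-26573 + 1895) - 2793 = -24678 - 2793 = -27471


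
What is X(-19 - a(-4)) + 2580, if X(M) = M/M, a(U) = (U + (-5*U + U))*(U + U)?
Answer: 2581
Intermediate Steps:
a(U) = -6*U² (a(U) = (U - 4*U)*(2*U) = (-3*U)*(2*U) = -6*U²)
X(M) = 1
X(-19 - a(-4)) + 2580 = 1 + 2580 = 2581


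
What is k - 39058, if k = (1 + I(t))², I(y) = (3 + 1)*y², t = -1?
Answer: -39033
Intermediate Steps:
I(y) = 4*y²
k = 25 (k = (1 + 4*(-1)²)² = (1 + 4*1)² = (1 + 4)² = 5² = 25)
k - 39058 = 25 - 39058 = -39033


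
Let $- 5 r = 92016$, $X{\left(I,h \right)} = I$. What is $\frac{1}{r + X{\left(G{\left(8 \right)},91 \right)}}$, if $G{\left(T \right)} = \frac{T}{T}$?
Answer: $- \frac{5}{92011} \approx -5.4341 \cdot 10^{-5}$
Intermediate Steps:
$G{\left(T \right)} = 1$
$r = - \frac{92016}{5}$ ($r = \left(- \frac{1}{5}\right) 92016 = - \frac{92016}{5} \approx -18403.0$)
$\frac{1}{r + X{\left(G{\left(8 \right)},91 \right)}} = \frac{1}{- \frac{92016}{5} + 1} = \frac{1}{- \frac{92011}{5}} = - \frac{5}{92011}$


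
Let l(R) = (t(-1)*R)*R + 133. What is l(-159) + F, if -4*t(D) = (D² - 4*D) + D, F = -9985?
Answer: -35133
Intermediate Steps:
t(D) = -D²/4 + 3*D/4 (t(D) = -((D² - 4*D) + D)/4 = -(D² - 3*D)/4 = -D²/4 + 3*D/4)
l(R) = 133 - R² (l(R) = (((¼)*(-1)*(3 - 1*(-1)))*R)*R + 133 = (((¼)*(-1)*(3 + 1))*R)*R + 133 = (((¼)*(-1)*4)*R)*R + 133 = (-R)*R + 133 = -R² + 133 = 133 - R²)
l(-159) + F = (133 - 1*(-159)²) - 9985 = (133 - 1*25281) - 9985 = (133 - 25281) - 9985 = -25148 - 9985 = -35133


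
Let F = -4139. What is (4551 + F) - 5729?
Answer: -5317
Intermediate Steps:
(4551 + F) - 5729 = (4551 - 4139) - 5729 = 412 - 5729 = -5317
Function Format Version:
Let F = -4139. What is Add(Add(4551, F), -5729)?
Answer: -5317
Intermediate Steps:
Add(Add(4551, F), -5729) = Add(Add(4551, -4139), -5729) = Add(412, -5729) = -5317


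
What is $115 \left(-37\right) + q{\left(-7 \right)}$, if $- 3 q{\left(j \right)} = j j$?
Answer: $- \frac{12814}{3} \approx -4271.3$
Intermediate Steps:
$q{\left(j \right)} = - \frac{j^{2}}{3}$ ($q{\left(j \right)} = - \frac{j j}{3} = - \frac{j^{2}}{3}$)
$115 \left(-37\right) + q{\left(-7 \right)} = 115 \left(-37\right) - \frac{\left(-7\right)^{2}}{3} = -4255 - \frac{49}{3} = - \frac{12814}{3}$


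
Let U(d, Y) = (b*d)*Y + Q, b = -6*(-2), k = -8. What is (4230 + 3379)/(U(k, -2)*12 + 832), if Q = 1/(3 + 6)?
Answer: 22827/9412 ≈ 2.4253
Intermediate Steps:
Q = ⅑ (Q = 1/9 = ⅑ ≈ 0.11111)
b = 12
U(d, Y) = ⅑ + 12*Y*d (U(d, Y) = (12*d)*Y + ⅑ = 12*Y*d + ⅑ = ⅑ + 12*Y*d)
(4230 + 3379)/(U(k, -2)*12 + 832) = (4230 + 3379)/((⅑ + 12*(-2)*(-8))*12 + 832) = 7609/((⅑ + 192)*12 + 832) = 7609/((1729/9)*12 + 832) = 7609/(6916/3 + 832) = 7609/(9412/3) = 7609*(3/9412) = 22827/9412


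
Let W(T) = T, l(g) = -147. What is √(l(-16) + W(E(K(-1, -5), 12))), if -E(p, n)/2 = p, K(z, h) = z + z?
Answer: I*√143 ≈ 11.958*I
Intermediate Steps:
K(z, h) = 2*z
E(p, n) = -2*p
√(l(-16) + W(E(K(-1, -5), 12))) = √(-147 - 4*(-1)) = √(-147 - 2*(-2)) = √(-147 + 4) = √(-143) = I*√143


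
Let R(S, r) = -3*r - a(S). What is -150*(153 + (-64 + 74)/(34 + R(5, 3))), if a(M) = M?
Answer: -23025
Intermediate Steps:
R(S, r) = -S - 3*r (R(S, r) = -3*r - S = -S - 3*r)
-150*(153 + (-64 + 74)/(34 + R(5, 3))) = -150*(153 + (-64 + 74)/(34 + (-1*5 - 3*3))) = -150*(153 + 10/(34 + (-5 - 9))) = -150*(153 + 10/(34 - 14)) = -150*(153 + 10/20) = -150*(153 + 10*(1/20)) = -150*(153 + 1/2) = -150*307/2 = -23025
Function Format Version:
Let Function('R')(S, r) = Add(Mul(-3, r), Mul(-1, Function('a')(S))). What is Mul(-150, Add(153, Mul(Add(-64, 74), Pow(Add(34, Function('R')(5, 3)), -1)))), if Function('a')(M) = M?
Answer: -23025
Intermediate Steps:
Function('R')(S, r) = Add(Mul(-1, S), Mul(-3, r)) (Function('R')(S, r) = Add(Mul(-3, r), Mul(-1, S)) = Add(Mul(-1, S), Mul(-3, r)))
Mul(-150, Add(153, Mul(Add(-64, 74), Pow(Add(34, Function('R')(5, 3)), -1)))) = Mul(-150, Add(153, Mul(Add(-64, 74), Pow(Add(34, Add(Mul(-1, 5), Mul(-3, 3))), -1)))) = Mul(-150, Add(153, Mul(10, Pow(Add(34, Add(-5, -9)), -1)))) = Mul(-150, Add(153, Mul(10, Pow(Add(34, -14), -1)))) = Mul(-150, Add(153, Mul(10, Pow(20, -1)))) = Mul(-150, Add(153, Mul(10, Rational(1, 20)))) = Mul(-150, Add(153, Rational(1, 2))) = Mul(-150, Rational(307, 2)) = -23025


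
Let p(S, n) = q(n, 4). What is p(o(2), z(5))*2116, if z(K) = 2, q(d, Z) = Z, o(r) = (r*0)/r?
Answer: 8464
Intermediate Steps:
o(r) = 0 (o(r) = 0/r = 0)
p(S, n) = 4
p(o(2), z(5))*2116 = 4*2116 = 8464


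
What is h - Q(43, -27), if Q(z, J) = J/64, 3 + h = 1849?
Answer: 118171/64 ≈ 1846.4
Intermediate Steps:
h = 1846 (h = -3 + 1849 = 1846)
Q(z, J) = J/64 (Q(z, J) = J*(1/64) = J/64)
h - Q(43, -27) = 1846 - (-27)/64 = 1846 - 1*(-27/64) = 1846 + 27/64 = 118171/64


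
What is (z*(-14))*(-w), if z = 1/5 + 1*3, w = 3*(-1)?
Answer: -672/5 ≈ -134.40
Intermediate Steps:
w = -3
z = 16/5 (z = 1*(⅕) + 3 = ⅕ + 3 = 16/5 ≈ 3.2000)
(z*(-14))*(-w) = ((16/5)*(-14))*(-1*(-3)) = -224/5*3 = -672/5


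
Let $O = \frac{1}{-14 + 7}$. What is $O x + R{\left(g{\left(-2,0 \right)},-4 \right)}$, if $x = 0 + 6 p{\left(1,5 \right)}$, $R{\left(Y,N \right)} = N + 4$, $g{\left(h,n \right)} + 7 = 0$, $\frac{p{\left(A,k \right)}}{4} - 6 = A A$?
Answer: $-24$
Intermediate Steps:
$O = - \frac{1}{7}$ ($O = \frac{1}{-7} = - \frac{1}{7} \approx -0.14286$)
$p{\left(A,k \right)} = 24 + 4 A^{2}$ ($p{\left(A,k \right)} = 24 + 4 A A = 24 + 4 A^{2}$)
$g{\left(h,n \right)} = -7$ ($g{\left(h,n \right)} = -7 + 0 = -7$)
$R{\left(Y,N \right)} = 4 + N$
$x = 168$ ($x = 0 + 6 \left(24 + 4 \cdot 1^{2}\right) = 0 + 6 \left(24 + 4 \cdot 1\right) = 0 + 6 \left(24 + 4\right) = 0 + 6 \cdot 28 = 0 + 168 = 168$)
$O x + R{\left(g{\left(-2,0 \right)},-4 \right)} = \left(- \frac{1}{7}\right) 168 + \left(4 - 4\right) = -24 + 0 = -24$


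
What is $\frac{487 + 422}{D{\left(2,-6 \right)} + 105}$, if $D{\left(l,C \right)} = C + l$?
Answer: $9$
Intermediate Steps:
$\frac{487 + 422}{D{\left(2,-6 \right)} + 105} = \frac{487 + 422}{\left(-6 + 2\right) + 105} = \frac{909}{-4 + 105} = \frac{909}{101} = 909 \cdot \frac{1}{101} = 9$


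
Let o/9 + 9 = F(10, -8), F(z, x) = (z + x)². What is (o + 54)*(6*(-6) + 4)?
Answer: -288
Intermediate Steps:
F(z, x) = (x + z)²
o = -45 (o = -81 + 9*(-8 + 10)² = -81 + 9*2² = -81 + 9*4 = -81 + 36 = -45)
(o + 54)*(6*(-6) + 4) = (-45 + 54)*(6*(-6) + 4) = 9*(-36 + 4) = 9*(-32) = -288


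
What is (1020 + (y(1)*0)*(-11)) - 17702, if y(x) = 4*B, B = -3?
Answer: -16682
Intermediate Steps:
y(x) = -12 (y(x) = 4*(-3) = -12)
(1020 + (y(1)*0)*(-11)) - 17702 = (1020 - 12*0*(-11)) - 17702 = (1020 + 0*(-11)) - 17702 = (1020 + 0) - 17702 = 1020 - 17702 = -16682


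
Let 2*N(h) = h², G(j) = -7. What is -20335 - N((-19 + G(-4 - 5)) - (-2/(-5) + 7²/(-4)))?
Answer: -16348089/800 ≈ -20435.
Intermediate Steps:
N(h) = h²/2
-20335 - N((-19 + G(-4 - 5)) - (-2/(-5) + 7²/(-4))) = -20335 - ((-19 - 7) - (-2/(-5) + 7²/(-4)))²/2 = -20335 - (-26 - (-2*(-⅕) + 49*(-¼)))²/2 = -20335 - (-26 - (⅖ - 49/4))²/2 = -20335 - (-26 - 1*(-237/20))²/2 = -20335 - (-26 + 237/20)²/2 = -20335 - (-283/20)²/2 = -20335 - 80089/(2*400) = -20335 - 1*80089/800 = -20335 - 80089/800 = -16348089/800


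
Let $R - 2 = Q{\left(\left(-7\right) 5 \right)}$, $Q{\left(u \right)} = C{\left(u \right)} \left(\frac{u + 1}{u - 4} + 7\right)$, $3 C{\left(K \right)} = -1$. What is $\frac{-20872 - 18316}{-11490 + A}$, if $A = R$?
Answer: $\frac{4584996}{1344403} \approx 3.4104$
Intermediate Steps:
$C{\left(K \right)} = - \frac{1}{3}$ ($C{\left(K \right)} = \frac{1}{3} \left(-1\right) = - \frac{1}{3}$)
$Q{\left(u \right)} = - \frac{7}{3} - \frac{1 + u}{3 \left(-4 + u\right)}$ ($Q{\left(u \right)} = - \frac{\frac{u + 1}{u - 4} + 7}{3} = - \frac{\frac{1 + u}{-4 + u} + 7}{3} = - \frac{7 + \frac{1 + u}{-4 + u}}{3} = - \frac{7}{3} - \frac{1 + u}{3 \left(-4 + u\right)}$)
$R = - \frac{73}{117}$ ($R = 2 + \frac{27 - 8 \left(\left(-7\right) 5\right)}{3 \left(-4 - 35\right)} = 2 + \frac{27 - -280}{3 \left(-4 - 35\right)} = 2 + \frac{27 + 280}{3 \left(-39\right)} = 2 + \frac{1}{3} \left(- \frac{1}{39}\right) 307 = 2 - \frac{307}{117} = - \frac{73}{117} \approx -0.62393$)
$A = - \frac{73}{117} \approx -0.62393$
$\frac{-20872 - 18316}{-11490 + A} = \frac{-20872 - 18316}{-11490 - \frac{73}{117}} = - \frac{39188}{- \frac{1344403}{117}} = \left(-39188\right) \left(- \frac{117}{1344403}\right) = \frac{4584996}{1344403}$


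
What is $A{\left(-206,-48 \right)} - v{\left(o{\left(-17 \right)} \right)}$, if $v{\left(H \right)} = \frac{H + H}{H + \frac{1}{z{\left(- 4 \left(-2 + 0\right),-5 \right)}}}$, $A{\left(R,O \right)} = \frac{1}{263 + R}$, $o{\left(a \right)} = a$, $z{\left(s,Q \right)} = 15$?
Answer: $- \frac{14408}{7239} \approx -1.9903$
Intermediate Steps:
$v{\left(H \right)} = \frac{2 H}{\frac{1}{15} + H}$ ($v{\left(H \right)} = \frac{H + H}{H + \frac{1}{15}} = \frac{2 H}{H + \frac{1}{15}} = \frac{2 H}{\frac{1}{15} + H}$)
$A{\left(-206,-48 \right)} - v{\left(o{\left(-17 \right)} \right)} = \frac{1}{263 - 206} - 30 \left(-17\right) \frac{1}{1 + 15 \left(-17\right)} = \frac{1}{57} - 30 \left(-17\right) \frac{1}{1 - 255} = \frac{1}{57} - 30 \left(-17\right) \frac{1}{-254} = \frac{1}{57} - 30 \left(-17\right) \left(- \frac{1}{254}\right) = \frac{1}{57} - \frac{255}{127} = - \frac{14408}{7239}$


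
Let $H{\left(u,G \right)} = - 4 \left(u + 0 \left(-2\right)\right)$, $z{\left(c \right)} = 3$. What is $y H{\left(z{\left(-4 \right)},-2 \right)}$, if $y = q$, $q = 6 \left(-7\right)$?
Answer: $504$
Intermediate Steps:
$H{\left(u,G \right)} = - 4 u$ ($H{\left(u,G \right)} = - 4 \left(u + 0\right) = - 4 u$)
$q = -42$
$y = -42$
$y H{\left(z{\left(-4 \right)},-2 \right)} = - 42 \left(\left(-4\right) 3\right) = \left(-42\right) \left(-12\right) = 504$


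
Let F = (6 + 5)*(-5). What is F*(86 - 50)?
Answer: -1980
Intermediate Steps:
F = -55 (F = 11*(-5) = -55)
F*(86 - 50) = -55*(86 - 50) = -55*36 = -1980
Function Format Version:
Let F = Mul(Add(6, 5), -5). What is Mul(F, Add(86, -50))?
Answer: -1980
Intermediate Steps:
F = -55 (F = Mul(11, -5) = -55)
Mul(F, Add(86, -50)) = Mul(-55, Add(86, -50)) = Mul(-55, 36) = -1980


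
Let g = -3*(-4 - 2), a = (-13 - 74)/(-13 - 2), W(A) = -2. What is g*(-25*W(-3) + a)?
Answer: 5022/5 ≈ 1004.4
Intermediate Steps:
a = 29/5 (a = -87/(-15) = -87*(-1/15) = 29/5 ≈ 5.8000)
g = 18 (g = -3*(-6) = 18)
g*(-25*W(-3) + a) = 18*(-25*(-2) + 29/5) = 18*(50 + 29/5) = 18*(279/5) = 5022/5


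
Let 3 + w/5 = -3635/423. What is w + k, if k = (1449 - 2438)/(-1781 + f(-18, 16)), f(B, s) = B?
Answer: -43693133/760977 ≈ -57.417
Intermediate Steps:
w = -24520/423 (w = -15 + 5*(-3635/423) = -15 - 18175/423 = -24520/423 ≈ -57.967)
k = 989/1799 (k = (1449 - 2438)/(-1781 - 18) = -989/(-1799) = -989*(-1/1799) = 989/1799 ≈ 0.54975)
w + k = -24520/423 + 989/1799 = -43693133/760977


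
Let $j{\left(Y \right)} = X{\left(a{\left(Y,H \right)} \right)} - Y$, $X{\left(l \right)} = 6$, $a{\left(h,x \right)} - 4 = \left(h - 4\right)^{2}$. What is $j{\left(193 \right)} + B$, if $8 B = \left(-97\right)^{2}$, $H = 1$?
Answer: $\frac{7913}{8} \approx 989.13$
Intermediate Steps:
$a{\left(h,x \right)} = 4 + \left(-4 + h\right)^{2}$ ($a{\left(h,x \right)} = 4 + \left(h - 4\right)^{2} = 4 + \left(-4 + h\right)^{2}$)
$B = \frac{9409}{8}$ ($B = \frac{\left(-97\right)^{2}}{8} = \frac{1}{8} \cdot 9409 = \frac{9409}{8} \approx 1176.1$)
$j{\left(Y \right)} = 6 - Y$
$j{\left(193 \right)} + B = \left(6 - 193\right) + \frac{9409}{8} = -187 + \frac{9409}{8} = \frac{7913}{8}$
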